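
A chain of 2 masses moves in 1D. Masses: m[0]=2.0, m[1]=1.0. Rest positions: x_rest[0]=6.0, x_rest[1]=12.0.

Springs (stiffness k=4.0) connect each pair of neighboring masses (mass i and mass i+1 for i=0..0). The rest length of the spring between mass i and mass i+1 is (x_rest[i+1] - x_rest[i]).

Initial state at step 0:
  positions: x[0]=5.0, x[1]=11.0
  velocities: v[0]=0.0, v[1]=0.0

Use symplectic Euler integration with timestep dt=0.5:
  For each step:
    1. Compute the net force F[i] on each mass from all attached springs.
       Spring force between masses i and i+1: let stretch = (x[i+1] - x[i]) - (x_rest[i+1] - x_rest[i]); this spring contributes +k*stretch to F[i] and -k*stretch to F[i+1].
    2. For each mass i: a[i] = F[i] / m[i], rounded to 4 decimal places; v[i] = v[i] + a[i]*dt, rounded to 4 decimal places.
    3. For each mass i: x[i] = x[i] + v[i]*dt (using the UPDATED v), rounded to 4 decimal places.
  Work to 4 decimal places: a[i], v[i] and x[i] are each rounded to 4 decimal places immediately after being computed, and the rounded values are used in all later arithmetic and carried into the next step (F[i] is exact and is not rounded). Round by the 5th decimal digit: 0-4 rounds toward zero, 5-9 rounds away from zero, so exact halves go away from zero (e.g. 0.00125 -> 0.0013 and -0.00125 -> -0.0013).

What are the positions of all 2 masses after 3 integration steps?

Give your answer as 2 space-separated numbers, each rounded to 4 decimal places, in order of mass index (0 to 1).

Answer: 5.0000 11.0000

Derivation:
Step 0: x=[5.0000 11.0000] v=[0.0000 0.0000]
Step 1: x=[5.0000 11.0000] v=[0.0000 0.0000]
Step 2: x=[5.0000 11.0000] v=[0.0000 0.0000]
Step 3: x=[5.0000 11.0000] v=[0.0000 0.0000]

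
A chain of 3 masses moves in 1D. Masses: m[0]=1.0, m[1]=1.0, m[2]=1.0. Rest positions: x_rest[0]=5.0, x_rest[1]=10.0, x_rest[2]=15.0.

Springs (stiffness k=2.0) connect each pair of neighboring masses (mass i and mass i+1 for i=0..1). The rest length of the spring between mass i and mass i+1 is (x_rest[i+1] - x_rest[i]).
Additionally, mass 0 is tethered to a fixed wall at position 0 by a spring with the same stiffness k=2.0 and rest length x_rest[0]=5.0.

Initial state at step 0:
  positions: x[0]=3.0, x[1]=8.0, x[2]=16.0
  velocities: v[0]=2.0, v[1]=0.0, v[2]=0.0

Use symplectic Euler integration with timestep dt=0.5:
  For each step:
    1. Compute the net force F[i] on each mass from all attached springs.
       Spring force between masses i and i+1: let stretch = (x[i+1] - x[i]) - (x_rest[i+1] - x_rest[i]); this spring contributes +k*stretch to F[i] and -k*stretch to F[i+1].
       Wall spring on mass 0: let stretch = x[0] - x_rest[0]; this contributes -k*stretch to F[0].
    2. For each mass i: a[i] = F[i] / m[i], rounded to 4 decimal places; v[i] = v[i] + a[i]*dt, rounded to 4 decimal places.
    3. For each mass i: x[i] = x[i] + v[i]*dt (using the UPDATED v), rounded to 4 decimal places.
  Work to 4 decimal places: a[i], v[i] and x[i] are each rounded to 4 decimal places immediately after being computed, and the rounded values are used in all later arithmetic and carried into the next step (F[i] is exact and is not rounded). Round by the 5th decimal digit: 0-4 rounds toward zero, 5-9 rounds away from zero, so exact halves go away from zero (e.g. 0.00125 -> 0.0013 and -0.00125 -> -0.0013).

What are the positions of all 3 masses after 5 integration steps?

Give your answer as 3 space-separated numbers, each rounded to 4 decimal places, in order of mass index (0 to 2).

Answer: 4.3750 9.7188 17.1875

Derivation:
Step 0: x=[3.0000 8.0000 16.0000] v=[2.0000 0.0000 0.0000]
Step 1: x=[5.0000 9.5000 14.5000] v=[4.0000 3.0000 -3.0000]
Step 2: x=[6.7500 11.2500 13.0000] v=[3.5000 3.5000 -3.0000]
Step 3: x=[7.3750 11.6250 13.1250] v=[1.2500 0.7500 0.2500]
Step 4: x=[6.4375 10.6250 15.0000] v=[-1.8750 -2.0000 3.7500]
Step 5: x=[4.3750 9.7188 17.1875] v=[-4.1250 -1.8125 4.3750]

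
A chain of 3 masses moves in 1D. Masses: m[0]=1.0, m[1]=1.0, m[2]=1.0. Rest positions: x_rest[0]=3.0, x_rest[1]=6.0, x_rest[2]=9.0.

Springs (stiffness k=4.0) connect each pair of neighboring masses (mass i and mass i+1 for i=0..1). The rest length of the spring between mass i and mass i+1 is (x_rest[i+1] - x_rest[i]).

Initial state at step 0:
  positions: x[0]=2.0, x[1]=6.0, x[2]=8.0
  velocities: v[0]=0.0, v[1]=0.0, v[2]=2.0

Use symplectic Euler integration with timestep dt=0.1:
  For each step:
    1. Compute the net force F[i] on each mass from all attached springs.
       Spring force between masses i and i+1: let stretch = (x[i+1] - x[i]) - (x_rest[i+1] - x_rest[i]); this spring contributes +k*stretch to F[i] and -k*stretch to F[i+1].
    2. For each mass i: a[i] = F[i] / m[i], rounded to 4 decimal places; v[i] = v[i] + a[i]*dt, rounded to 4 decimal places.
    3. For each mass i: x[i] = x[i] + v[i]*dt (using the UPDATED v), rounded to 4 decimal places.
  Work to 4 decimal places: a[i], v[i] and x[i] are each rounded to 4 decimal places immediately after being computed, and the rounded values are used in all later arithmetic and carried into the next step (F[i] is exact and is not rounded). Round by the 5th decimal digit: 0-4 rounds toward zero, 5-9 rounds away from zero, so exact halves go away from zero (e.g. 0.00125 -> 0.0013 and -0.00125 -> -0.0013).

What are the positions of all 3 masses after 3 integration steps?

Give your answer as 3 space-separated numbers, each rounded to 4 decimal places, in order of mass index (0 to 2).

Answer: 2.2169 5.5979 8.7852

Derivation:
Step 0: x=[2.0000 6.0000 8.0000] v=[0.0000 0.0000 2.0000]
Step 1: x=[2.0400 5.9200 8.2400] v=[0.4000 -0.8000 2.4000]
Step 2: x=[2.1152 5.7776 8.5072] v=[0.7520 -1.4240 2.6720]
Step 3: x=[2.2169 5.5979 8.7852] v=[1.0170 -1.7971 2.7802]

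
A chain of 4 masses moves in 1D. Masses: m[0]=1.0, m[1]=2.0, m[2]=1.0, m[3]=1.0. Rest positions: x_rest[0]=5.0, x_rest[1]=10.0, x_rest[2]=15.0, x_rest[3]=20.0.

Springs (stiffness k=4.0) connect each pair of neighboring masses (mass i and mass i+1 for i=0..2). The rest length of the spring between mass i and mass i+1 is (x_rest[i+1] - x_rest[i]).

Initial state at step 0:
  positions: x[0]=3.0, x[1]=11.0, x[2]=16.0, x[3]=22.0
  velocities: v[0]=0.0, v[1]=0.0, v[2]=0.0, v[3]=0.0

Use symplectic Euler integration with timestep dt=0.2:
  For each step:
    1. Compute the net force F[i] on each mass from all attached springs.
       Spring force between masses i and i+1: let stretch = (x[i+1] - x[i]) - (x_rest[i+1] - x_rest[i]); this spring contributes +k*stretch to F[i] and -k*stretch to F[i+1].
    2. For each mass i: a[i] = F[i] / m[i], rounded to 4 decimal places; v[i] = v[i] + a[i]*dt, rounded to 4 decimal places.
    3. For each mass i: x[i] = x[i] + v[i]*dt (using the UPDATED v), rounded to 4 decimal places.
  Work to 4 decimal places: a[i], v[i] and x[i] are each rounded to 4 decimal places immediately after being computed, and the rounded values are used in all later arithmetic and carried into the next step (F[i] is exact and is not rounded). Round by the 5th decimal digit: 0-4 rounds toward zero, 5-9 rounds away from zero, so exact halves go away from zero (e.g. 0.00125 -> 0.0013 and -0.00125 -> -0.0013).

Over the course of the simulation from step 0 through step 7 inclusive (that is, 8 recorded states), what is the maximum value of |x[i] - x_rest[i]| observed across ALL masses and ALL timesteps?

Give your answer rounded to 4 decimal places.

Step 0: x=[3.0000 11.0000 16.0000 22.0000] v=[0.0000 0.0000 0.0000 0.0000]
Step 1: x=[3.4800 10.7600 16.1600 21.8400] v=[2.4000 -1.2000 0.8000 -0.8000]
Step 2: x=[4.3248 10.3696 16.3648 21.5712] v=[4.2240 -1.9520 1.0240 -1.3440]
Step 3: x=[5.3368 9.9752 16.4434 21.2694] v=[5.0598 -1.9718 0.3930 -1.5091]
Step 4: x=[6.2909 9.7272 16.2592 20.9954] v=[4.7705 -1.2399 -0.9208 -1.3699]
Step 5: x=[6.9948 9.7269 15.7877 20.7636] v=[3.5195 -0.0016 -2.3574 -1.1589]
Step 6: x=[7.3358 9.9929 15.1426 20.5357] v=[1.7052 1.3299 -3.2253 -1.1396]
Step 7: x=[7.3020 10.4583 14.5365 20.2449] v=[-0.1691 2.3269 -3.0306 -1.4541]
Max displacement = 2.3358

Answer: 2.3358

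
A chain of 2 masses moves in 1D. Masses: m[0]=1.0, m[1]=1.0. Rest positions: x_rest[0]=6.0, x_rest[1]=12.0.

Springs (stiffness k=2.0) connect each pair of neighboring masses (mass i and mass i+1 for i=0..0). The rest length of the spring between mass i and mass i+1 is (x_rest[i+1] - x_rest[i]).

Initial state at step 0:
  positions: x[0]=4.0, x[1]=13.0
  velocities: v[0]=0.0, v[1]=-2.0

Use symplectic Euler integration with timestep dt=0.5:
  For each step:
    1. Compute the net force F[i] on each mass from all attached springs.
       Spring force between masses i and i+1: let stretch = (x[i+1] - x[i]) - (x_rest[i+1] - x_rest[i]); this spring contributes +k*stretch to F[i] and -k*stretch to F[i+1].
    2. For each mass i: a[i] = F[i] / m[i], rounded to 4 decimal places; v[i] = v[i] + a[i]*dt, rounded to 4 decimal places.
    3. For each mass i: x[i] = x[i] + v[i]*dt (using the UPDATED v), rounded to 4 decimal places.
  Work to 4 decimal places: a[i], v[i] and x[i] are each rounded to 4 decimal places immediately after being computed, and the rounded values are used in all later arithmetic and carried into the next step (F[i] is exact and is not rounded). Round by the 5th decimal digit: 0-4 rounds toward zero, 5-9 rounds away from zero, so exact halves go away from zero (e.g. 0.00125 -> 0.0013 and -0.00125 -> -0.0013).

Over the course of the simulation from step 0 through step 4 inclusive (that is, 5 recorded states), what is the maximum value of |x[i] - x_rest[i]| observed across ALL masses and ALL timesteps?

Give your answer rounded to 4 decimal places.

Step 0: x=[4.0000 13.0000] v=[0.0000 -2.0000]
Step 1: x=[5.5000 10.5000] v=[3.0000 -5.0000]
Step 2: x=[6.5000 8.5000] v=[2.0000 -4.0000]
Step 3: x=[5.5000 8.5000] v=[-2.0000 0.0000]
Step 4: x=[3.0000 10.0000] v=[-5.0000 3.0000]
Max displacement = 3.5000

Answer: 3.5000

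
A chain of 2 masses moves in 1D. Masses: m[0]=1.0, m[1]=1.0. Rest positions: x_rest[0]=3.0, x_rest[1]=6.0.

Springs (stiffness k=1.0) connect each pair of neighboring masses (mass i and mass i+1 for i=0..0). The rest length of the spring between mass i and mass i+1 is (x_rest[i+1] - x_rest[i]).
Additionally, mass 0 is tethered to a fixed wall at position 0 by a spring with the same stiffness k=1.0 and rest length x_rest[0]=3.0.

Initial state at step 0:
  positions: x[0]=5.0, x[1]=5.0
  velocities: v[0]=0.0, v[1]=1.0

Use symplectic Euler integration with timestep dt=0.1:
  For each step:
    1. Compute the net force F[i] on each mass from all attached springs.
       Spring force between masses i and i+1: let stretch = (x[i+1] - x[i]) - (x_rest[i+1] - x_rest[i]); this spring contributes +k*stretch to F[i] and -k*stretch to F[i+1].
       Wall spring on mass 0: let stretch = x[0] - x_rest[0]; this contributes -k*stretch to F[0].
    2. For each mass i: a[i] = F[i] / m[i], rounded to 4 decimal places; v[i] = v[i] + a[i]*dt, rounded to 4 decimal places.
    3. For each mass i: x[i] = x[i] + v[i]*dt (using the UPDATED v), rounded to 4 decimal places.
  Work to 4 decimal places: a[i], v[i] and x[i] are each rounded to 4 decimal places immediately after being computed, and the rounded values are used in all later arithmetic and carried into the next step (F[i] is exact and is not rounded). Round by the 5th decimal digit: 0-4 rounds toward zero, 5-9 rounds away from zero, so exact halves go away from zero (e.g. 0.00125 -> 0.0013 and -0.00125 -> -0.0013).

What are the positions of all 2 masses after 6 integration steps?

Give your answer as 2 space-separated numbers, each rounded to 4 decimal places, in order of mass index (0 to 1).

Step 0: x=[5.0000 5.0000] v=[0.0000 1.0000]
Step 1: x=[4.9500 5.1300] v=[-0.5000 1.3000]
Step 2: x=[4.8523 5.2882] v=[-0.9770 1.5820]
Step 3: x=[4.7104 5.4720] v=[-1.4186 1.8384]
Step 4: x=[4.5291 5.6782] v=[-1.8135 2.0622]
Step 5: x=[4.3140 5.9029] v=[-2.1515 2.2473]
Step 6: x=[4.0716 6.1417] v=[-2.4240 2.3884]

Answer: 4.0716 6.1417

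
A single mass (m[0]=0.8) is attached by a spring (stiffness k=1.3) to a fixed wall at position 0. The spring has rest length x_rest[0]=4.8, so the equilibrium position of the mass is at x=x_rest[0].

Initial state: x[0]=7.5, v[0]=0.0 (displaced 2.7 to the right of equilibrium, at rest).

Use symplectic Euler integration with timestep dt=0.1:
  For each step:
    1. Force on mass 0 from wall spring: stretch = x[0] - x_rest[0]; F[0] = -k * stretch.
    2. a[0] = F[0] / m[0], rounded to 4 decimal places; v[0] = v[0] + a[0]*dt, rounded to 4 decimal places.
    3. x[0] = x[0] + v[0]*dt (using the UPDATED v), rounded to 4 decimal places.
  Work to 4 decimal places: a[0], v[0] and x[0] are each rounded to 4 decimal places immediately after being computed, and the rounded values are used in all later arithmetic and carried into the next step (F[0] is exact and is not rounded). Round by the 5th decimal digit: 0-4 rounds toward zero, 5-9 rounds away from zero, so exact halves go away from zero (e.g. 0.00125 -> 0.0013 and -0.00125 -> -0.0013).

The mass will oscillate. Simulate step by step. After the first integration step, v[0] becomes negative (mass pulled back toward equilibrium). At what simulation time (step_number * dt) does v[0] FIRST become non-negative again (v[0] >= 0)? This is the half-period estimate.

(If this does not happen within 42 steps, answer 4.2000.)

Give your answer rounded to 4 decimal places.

Step 0: x=[7.5000] v=[0.0000]
Step 1: x=[7.4561] v=[-0.4388]
Step 2: x=[7.3691] v=[-0.8704]
Step 3: x=[7.2403] v=[-1.2879]
Step 4: x=[7.0719] v=[-1.6845]
Step 5: x=[6.8665] v=[-2.0537]
Step 6: x=[6.6276] v=[-2.3895]
Step 7: x=[6.3590] v=[-2.6865]
Step 8: x=[6.0650] v=[-2.9398]
Step 9: x=[5.7505] v=[-3.1454]
Step 10: x=[5.4205] v=[-3.2999]
Step 11: x=[5.0804] v=[-3.4007]
Step 12: x=[4.7358] v=[-3.4463]
Step 13: x=[4.3922] v=[-3.4359]
Step 14: x=[4.0552] v=[-3.3696]
Step 15: x=[3.7303] v=[-3.2486]
Step 16: x=[3.4228] v=[-3.0748]
Step 17: x=[3.1377] v=[-2.8510]
Step 18: x=[2.8796] v=[-2.5809]
Step 19: x=[2.6527] v=[-2.2688]
Step 20: x=[2.4607] v=[-1.9199]
Step 21: x=[2.3067] v=[-1.5398]
Step 22: x=[2.1932] v=[-1.1346]
Step 23: x=[2.1221] v=[-0.7110]
Step 24: x=[2.0945] v=[-0.2758]
Step 25: x=[2.1109] v=[0.1638]
First v>=0 after going negative at step 25, time=2.5000

Answer: 2.5000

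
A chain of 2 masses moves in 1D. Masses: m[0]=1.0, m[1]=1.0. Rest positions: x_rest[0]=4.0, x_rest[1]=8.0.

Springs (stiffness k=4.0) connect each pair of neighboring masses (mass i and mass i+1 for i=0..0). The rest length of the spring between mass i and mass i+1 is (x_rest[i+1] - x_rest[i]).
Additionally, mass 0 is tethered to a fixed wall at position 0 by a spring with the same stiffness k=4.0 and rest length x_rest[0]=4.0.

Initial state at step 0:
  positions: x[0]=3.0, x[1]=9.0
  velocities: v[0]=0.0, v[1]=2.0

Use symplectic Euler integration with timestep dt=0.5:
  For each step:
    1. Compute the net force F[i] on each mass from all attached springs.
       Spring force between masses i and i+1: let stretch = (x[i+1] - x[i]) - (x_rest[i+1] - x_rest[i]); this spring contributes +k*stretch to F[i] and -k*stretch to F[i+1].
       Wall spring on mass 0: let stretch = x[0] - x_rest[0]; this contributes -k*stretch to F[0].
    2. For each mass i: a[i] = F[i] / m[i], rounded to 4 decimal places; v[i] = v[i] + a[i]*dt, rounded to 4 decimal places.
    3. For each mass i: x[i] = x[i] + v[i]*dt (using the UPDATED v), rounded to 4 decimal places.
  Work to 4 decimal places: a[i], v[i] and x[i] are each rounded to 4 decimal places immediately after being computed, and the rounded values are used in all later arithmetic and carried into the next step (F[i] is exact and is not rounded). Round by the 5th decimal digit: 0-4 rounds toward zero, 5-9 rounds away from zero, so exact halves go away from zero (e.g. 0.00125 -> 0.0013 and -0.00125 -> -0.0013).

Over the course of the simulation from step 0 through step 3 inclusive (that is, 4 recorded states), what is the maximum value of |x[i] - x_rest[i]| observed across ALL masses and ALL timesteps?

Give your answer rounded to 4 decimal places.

Answer: 2.0000

Derivation:
Step 0: x=[3.0000 9.0000] v=[0.0000 2.0000]
Step 1: x=[6.0000 8.0000] v=[6.0000 -2.0000]
Step 2: x=[5.0000 9.0000] v=[-2.0000 2.0000]
Step 3: x=[3.0000 10.0000] v=[-4.0000 2.0000]
Max displacement = 2.0000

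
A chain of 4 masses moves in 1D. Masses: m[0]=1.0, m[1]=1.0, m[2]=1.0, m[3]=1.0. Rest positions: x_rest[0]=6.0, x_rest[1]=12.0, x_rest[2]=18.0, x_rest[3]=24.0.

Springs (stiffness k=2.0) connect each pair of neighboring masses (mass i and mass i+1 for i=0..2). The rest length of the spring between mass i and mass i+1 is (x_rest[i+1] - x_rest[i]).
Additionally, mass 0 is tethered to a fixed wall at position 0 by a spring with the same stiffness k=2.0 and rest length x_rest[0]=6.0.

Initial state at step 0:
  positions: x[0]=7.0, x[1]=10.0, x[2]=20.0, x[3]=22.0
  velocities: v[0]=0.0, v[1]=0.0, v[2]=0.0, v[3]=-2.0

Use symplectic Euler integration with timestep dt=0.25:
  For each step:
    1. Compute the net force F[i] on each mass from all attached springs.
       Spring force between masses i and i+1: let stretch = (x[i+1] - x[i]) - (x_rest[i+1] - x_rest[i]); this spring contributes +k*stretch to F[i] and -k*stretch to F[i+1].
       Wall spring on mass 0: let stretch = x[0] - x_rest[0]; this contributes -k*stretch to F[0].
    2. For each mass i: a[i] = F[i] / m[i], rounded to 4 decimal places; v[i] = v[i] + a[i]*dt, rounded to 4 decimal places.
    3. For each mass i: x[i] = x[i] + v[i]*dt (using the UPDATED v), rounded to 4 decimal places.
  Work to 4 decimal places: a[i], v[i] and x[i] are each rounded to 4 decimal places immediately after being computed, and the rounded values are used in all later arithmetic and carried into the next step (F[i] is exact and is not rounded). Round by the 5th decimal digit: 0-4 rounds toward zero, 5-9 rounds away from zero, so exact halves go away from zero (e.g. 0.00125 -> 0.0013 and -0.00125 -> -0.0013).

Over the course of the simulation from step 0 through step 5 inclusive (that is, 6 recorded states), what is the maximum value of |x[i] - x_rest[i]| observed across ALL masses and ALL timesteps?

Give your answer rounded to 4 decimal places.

Answer: 3.4273

Derivation:
Step 0: x=[7.0000 10.0000 20.0000 22.0000] v=[0.0000 0.0000 0.0000 -2.0000]
Step 1: x=[6.5000 10.8750 19.0000 22.0000] v=[-2.0000 3.5000 -4.0000 0.0000]
Step 2: x=[5.7344 12.2188 17.3594 22.3750] v=[-3.0625 5.3750 -6.5625 1.5000]
Step 3: x=[5.0625 13.3946 15.7032 22.8731] v=[-2.6875 4.7031 -6.6250 1.9922]
Step 4: x=[4.7993 13.8175 14.6546 23.2249] v=[-1.0527 1.6914 -4.1944 1.4073]
Step 5: x=[5.0635 13.2177 14.5727 23.2555] v=[1.0568 -2.3992 -0.3278 0.1222]
Max displacement = 3.4273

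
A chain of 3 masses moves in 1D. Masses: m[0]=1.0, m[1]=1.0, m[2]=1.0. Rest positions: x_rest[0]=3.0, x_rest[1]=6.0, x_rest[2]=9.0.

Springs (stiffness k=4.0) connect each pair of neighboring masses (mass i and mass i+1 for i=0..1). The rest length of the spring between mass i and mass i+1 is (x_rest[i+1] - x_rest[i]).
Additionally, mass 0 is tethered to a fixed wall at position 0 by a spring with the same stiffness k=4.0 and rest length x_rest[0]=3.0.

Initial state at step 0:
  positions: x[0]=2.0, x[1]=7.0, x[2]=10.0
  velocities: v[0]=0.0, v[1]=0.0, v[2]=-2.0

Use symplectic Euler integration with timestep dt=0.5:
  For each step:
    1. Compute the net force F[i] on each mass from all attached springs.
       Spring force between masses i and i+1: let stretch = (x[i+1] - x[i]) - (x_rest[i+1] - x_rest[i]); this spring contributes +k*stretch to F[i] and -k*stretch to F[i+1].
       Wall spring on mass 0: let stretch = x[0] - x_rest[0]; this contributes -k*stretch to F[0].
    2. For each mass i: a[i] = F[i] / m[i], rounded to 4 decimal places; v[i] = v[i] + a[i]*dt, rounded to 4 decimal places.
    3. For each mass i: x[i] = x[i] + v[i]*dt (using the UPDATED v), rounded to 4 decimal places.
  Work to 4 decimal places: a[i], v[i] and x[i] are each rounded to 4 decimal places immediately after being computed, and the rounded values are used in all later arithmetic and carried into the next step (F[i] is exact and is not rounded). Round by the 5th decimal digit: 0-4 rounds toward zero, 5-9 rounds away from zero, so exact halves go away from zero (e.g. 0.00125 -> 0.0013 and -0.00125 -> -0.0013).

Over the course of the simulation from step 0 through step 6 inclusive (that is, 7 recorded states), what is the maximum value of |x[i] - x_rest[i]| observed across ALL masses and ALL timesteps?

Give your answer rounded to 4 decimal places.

Answer: 3.0000

Derivation:
Step 0: x=[2.0000 7.0000 10.0000] v=[0.0000 0.0000 -2.0000]
Step 1: x=[5.0000 5.0000 9.0000] v=[6.0000 -4.0000 -2.0000]
Step 2: x=[3.0000 7.0000 7.0000] v=[-4.0000 4.0000 -4.0000]
Step 3: x=[2.0000 5.0000 8.0000] v=[-2.0000 -4.0000 2.0000]
Step 4: x=[2.0000 3.0000 9.0000] v=[0.0000 -4.0000 2.0000]
Step 5: x=[1.0000 6.0000 7.0000] v=[-2.0000 6.0000 -4.0000]
Step 6: x=[4.0000 5.0000 7.0000] v=[6.0000 -2.0000 0.0000]
Max displacement = 3.0000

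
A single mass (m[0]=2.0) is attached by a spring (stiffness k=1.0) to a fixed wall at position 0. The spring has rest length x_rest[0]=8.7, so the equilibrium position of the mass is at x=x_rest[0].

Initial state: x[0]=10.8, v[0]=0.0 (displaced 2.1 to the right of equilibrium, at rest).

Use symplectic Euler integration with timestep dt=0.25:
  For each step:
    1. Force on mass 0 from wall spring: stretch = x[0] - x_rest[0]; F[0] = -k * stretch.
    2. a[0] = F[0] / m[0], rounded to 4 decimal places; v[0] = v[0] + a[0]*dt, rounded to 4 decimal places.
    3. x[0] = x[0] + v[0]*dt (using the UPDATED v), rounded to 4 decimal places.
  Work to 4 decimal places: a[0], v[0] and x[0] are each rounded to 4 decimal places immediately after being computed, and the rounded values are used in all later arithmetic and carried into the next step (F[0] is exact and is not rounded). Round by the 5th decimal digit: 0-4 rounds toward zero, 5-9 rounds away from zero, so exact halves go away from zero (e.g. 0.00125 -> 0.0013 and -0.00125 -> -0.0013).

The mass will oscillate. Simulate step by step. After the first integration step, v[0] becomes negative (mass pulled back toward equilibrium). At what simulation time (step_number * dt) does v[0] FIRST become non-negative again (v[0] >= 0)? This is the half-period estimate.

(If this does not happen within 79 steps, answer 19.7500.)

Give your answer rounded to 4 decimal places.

Answer: 4.5000

Derivation:
Step 0: x=[10.8000] v=[0.0000]
Step 1: x=[10.7344] v=[-0.2625]
Step 2: x=[10.6052] v=[-0.5168]
Step 3: x=[10.4165] v=[-0.7550]
Step 4: x=[10.1741] v=[-0.9696]
Step 5: x=[9.8856] v=[-1.1539]
Step 6: x=[9.5601] v=[-1.3021]
Step 7: x=[9.2077] v=[-1.4096]
Step 8: x=[8.8394] v=[-1.4731]
Step 9: x=[8.4668] v=[-1.4905]
Step 10: x=[8.1015] v=[-1.4614]
Step 11: x=[7.7549] v=[-1.3866]
Step 12: x=[7.4378] v=[-1.2685]
Step 13: x=[7.1601] v=[-1.1107]
Step 14: x=[6.9306] v=[-0.9182]
Step 15: x=[6.7564] v=[-0.6970]
Step 16: x=[6.6429] v=[-0.4541]
Step 17: x=[6.5937] v=[-0.1970]
Step 18: x=[6.6103] v=[0.0663]
First v>=0 after going negative at step 18, time=4.5000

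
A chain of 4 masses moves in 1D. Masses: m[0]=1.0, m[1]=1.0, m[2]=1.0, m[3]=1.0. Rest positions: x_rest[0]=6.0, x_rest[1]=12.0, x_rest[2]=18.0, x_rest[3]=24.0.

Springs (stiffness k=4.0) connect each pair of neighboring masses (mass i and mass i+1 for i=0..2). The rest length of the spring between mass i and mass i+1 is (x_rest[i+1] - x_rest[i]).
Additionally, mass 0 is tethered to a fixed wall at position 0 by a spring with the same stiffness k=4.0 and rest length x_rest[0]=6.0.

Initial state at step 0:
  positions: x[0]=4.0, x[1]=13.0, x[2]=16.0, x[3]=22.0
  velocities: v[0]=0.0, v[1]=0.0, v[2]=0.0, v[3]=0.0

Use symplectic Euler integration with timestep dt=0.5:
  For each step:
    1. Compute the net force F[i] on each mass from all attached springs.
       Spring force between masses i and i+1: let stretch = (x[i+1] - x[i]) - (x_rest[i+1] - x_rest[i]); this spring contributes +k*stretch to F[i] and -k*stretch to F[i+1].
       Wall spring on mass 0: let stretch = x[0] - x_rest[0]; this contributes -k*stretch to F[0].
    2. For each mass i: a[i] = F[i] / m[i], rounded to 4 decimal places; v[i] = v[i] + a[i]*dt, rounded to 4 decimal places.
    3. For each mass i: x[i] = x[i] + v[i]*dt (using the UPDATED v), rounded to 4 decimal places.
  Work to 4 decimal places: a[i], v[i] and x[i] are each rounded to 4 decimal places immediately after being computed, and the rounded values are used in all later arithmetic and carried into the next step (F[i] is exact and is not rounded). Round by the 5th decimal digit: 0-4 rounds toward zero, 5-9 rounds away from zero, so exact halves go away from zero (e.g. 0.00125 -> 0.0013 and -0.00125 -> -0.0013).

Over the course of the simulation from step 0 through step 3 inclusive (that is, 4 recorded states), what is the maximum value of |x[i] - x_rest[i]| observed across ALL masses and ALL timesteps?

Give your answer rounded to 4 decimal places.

Step 0: x=[4.0000 13.0000 16.0000 22.0000] v=[0.0000 0.0000 0.0000 0.0000]
Step 1: x=[9.0000 7.0000 19.0000 22.0000] v=[10.0000 -12.0000 6.0000 0.0000]
Step 2: x=[3.0000 15.0000 13.0000 25.0000] v=[-12.0000 16.0000 -12.0000 6.0000]
Step 3: x=[6.0000 9.0000 21.0000 22.0000] v=[6.0000 -12.0000 16.0000 -6.0000]
Max displacement = 5.0000

Answer: 5.0000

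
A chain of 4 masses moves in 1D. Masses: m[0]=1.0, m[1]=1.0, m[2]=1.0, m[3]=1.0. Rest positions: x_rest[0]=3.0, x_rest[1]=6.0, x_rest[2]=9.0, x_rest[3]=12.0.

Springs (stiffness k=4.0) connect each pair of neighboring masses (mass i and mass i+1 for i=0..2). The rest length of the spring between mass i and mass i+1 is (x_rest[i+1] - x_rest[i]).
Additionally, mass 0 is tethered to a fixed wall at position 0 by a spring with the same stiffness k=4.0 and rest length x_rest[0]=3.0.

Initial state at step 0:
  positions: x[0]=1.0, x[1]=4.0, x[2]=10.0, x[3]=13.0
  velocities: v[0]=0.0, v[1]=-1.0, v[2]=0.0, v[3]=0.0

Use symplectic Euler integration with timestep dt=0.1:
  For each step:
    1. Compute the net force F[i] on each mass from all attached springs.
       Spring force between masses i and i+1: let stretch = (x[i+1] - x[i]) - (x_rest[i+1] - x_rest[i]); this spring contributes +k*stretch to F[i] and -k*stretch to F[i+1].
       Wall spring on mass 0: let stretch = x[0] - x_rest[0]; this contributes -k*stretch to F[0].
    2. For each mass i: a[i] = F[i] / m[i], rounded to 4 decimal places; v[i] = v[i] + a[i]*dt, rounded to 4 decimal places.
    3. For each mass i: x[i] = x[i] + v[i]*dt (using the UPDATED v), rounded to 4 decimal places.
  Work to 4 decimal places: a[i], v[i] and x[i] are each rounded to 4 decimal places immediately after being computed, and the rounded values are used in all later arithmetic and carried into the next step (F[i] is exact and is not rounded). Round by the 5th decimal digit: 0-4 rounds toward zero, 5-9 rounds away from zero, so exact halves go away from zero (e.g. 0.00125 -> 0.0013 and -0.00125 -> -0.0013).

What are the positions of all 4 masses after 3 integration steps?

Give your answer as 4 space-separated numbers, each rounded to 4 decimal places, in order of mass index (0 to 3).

Answer: 1.4563 4.3965 9.3349 12.9766

Derivation:
Step 0: x=[1.0000 4.0000 10.0000 13.0000] v=[0.0000 -1.0000 0.0000 0.0000]
Step 1: x=[1.0800 4.0200 9.8800 13.0000] v=[0.8000 0.2000 -1.2000 0.0000]
Step 2: x=[1.2344 4.1568 9.6504 12.9952] v=[1.5440 1.3680 -2.2960 -0.0480]
Step 3: x=[1.4563 4.3965 9.3349 12.9766] v=[2.2192 2.3965 -3.1555 -0.1859]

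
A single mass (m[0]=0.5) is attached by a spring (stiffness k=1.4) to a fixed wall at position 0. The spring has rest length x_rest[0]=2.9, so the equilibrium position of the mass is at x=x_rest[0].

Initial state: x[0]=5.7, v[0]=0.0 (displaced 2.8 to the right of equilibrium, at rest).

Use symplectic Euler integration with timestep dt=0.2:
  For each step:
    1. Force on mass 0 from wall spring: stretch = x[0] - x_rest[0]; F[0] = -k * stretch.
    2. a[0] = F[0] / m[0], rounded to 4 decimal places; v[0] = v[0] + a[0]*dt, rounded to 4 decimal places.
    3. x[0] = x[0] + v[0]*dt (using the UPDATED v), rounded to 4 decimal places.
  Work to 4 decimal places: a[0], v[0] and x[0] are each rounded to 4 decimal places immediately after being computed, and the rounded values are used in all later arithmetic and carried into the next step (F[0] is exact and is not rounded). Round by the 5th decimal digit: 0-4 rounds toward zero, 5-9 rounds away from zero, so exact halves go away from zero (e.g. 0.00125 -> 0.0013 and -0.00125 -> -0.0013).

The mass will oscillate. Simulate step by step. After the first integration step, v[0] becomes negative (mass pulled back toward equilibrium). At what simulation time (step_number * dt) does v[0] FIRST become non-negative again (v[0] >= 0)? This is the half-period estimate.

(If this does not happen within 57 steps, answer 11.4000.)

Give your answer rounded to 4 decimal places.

Step 0: x=[5.7000] v=[0.0000]
Step 1: x=[5.3864] v=[-1.5680]
Step 2: x=[4.7943] v=[-2.9604]
Step 3: x=[3.9901] v=[-4.0212]
Step 4: x=[3.0638] v=[-4.6317]
Step 5: x=[2.1191] v=[-4.7234]
Step 6: x=[1.2619] v=[-4.2861]
Step 7: x=[0.5881] v=[-3.3688]
Step 8: x=[0.1733] v=[-2.0741]
Step 9: x=[0.0639] v=[-0.5471]
Step 10: x=[0.2721] v=[1.0411]
First v>=0 after going negative at step 10, time=2.0000

Answer: 2.0000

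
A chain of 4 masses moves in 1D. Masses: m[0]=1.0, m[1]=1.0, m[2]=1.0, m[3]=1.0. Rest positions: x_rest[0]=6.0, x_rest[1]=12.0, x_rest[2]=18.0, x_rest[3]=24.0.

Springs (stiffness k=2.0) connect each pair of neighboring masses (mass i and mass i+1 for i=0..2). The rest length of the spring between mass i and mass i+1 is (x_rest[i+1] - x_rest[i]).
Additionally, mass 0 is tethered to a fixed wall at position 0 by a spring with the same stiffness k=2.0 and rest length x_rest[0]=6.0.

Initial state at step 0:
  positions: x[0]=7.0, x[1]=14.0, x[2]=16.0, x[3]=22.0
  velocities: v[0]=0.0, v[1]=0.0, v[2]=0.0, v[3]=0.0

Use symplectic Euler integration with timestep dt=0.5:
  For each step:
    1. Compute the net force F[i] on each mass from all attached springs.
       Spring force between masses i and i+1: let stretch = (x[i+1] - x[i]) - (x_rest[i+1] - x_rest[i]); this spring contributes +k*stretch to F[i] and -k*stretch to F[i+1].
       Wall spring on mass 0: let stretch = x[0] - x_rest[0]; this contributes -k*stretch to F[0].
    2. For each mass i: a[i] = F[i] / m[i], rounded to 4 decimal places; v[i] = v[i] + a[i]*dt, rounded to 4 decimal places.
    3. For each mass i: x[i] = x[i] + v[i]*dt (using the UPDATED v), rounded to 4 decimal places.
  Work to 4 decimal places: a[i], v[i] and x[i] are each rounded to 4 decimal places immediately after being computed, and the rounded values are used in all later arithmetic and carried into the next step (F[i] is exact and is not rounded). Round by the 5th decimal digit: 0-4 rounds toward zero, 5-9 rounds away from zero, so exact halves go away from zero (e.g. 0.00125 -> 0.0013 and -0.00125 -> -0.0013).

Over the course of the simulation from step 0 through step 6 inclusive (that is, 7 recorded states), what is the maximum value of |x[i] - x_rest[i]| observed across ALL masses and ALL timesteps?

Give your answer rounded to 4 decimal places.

Step 0: x=[7.0000 14.0000 16.0000 22.0000] v=[0.0000 0.0000 0.0000 0.0000]
Step 1: x=[7.0000 11.5000 18.0000 22.0000] v=[0.0000 -5.0000 4.0000 0.0000]
Step 2: x=[5.7500 10.0000 18.7500 23.0000] v=[-2.5000 -3.0000 1.5000 2.0000]
Step 3: x=[3.7500 10.7500 17.2500 24.8750] v=[-4.0000 1.5000 -3.0000 3.7500]
Step 4: x=[3.3750 11.2500 16.3125 25.9375] v=[-0.7500 1.0000 -1.8750 2.1250]
Step 5: x=[5.2500 10.3438 17.6563 25.1875] v=[3.7500 -1.8125 2.6875 -1.5000]
Step 6: x=[7.0469 10.5469 19.1094 23.6719] v=[3.5938 0.4062 2.9062 -3.0312]
Max displacement = 2.6250

Answer: 2.6250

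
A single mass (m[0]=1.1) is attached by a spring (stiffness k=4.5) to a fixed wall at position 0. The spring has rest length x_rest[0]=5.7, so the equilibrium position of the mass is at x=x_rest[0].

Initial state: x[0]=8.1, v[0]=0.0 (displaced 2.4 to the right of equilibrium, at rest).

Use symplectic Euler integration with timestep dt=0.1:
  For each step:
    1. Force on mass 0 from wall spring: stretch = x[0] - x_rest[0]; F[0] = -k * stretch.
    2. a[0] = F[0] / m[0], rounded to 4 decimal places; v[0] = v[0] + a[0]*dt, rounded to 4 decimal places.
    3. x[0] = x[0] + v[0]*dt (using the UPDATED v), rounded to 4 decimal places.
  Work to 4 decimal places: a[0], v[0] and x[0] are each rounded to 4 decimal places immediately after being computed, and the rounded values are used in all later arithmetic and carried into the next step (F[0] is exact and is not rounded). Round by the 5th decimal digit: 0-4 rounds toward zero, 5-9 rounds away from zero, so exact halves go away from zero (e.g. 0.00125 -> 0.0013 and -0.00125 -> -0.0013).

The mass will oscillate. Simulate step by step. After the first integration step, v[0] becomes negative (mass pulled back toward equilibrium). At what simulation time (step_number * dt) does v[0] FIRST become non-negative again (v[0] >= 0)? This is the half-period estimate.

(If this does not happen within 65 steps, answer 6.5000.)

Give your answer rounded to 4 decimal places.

Step 0: x=[8.1000] v=[0.0000]
Step 1: x=[8.0018] v=[-0.9818]
Step 2: x=[7.8095] v=[-1.9235]
Step 3: x=[7.5309] v=[-2.7865]
Step 4: x=[7.1774] v=[-3.5355]
Step 5: x=[6.7634] v=[-4.1399]
Step 6: x=[6.3059] v=[-4.5749]
Step 7: x=[5.8236] v=[-4.8228]
Step 8: x=[5.3363] v=[-4.8734]
Step 9: x=[4.8638] v=[-4.7246]
Step 10: x=[4.4256] v=[-4.3825]
Step 11: x=[4.0395] v=[-3.8612]
Step 12: x=[3.7213] v=[-3.1819]
Step 13: x=[3.4841] v=[-2.3724]
Step 14: x=[3.3375] v=[-1.4659]
Step 15: x=[3.2876] v=[-0.4994]
Step 16: x=[3.3364] v=[0.4875]
First v>=0 after going negative at step 16, time=1.6000

Answer: 1.6000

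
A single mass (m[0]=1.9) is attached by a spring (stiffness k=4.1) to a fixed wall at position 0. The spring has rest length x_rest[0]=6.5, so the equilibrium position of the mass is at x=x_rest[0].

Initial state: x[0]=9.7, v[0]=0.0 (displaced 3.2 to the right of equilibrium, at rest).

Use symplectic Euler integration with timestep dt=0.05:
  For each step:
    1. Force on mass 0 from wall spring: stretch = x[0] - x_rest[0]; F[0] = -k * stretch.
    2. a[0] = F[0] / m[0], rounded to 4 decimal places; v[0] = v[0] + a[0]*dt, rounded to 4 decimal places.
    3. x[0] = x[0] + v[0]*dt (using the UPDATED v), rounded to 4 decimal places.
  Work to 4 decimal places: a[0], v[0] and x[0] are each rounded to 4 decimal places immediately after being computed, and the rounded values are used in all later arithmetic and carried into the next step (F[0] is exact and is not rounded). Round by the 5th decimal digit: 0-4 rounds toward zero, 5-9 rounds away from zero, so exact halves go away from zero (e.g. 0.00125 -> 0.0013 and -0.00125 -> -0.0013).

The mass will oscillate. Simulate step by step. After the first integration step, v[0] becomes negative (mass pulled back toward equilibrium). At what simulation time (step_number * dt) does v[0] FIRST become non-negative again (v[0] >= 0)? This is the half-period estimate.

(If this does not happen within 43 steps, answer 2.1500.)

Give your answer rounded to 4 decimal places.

Step 0: x=[9.7000] v=[0.0000]
Step 1: x=[9.6827] v=[-0.3453]
Step 2: x=[9.6483] v=[-0.6887]
Step 3: x=[9.5969] v=[-1.0284]
Step 4: x=[9.5288] v=[-1.3625]
Step 5: x=[9.4443] v=[-1.6893]
Step 6: x=[9.3440] v=[-2.0070]
Step 7: x=[9.2283] v=[-2.3139]
Step 8: x=[9.0979] v=[-2.6083]
Step 9: x=[8.9535] v=[-2.8886]
Step 10: x=[8.7958] v=[-3.1533]
Step 11: x=[8.6258] v=[-3.4010]
Step 12: x=[8.4443] v=[-3.6304]
Step 13: x=[8.2523] v=[-3.8402]
Step 14: x=[8.0508] v=[-4.0293]
Step 15: x=[7.8410] v=[-4.1966]
Step 16: x=[7.6239] v=[-4.3413]
Step 17: x=[7.4008] v=[-4.4626]
Step 18: x=[7.1728] v=[-4.5598]
Step 19: x=[6.9412] v=[-4.6324]
Step 20: x=[6.7072] v=[-4.6800]
Step 21: x=[6.4721] v=[-4.7024]
Step 22: x=[6.2371] v=[-4.6994]
Step 23: x=[6.0036] v=[-4.6710]
Step 24: x=[5.7727] v=[-4.6174]
Step 25: x=[5.5458] v=[-4.5389]
Step 26: x=[5.3240] v=[-4.4359]
Step 27: x=[5.1086] v=[-4.3090]
Step 28: x=[4.9007] v=[-4.1589]
Step 29: x=[4.7014] v=[-3.9863]
Step 30: x=[4.5118] v=[-3.7922]
Step 31: x=[4.3329] v=[-3.5777]
Step 32: x=[4.1657] v=[-3.3439]
Step 33: x=[4.0111] v=[-3.0920]
Step 34: x=[3.8699] v=[-2.8235]
Step 35: x=[3.7429] v=[-2.5397]
Step 36: x=[3.6308] v=[-2.2422]
Step 37: x=[3.5342] v=[-1.9326]
Step 38: x=[3.4536] v=[-1.6126]
Step 39: x=[3.3894] v=[-1.2839]
Step 40: x=[3.3420] v=[-0.9483]
Step 41: x=[3.3116] v=[-0.6076]
Step 42: x=[3.2984] v=[-0.2636]
Step 43: x=[3.3025] v=[0.0818]
First v>=0 after going negative at step 43, time=2.1500

Answer: 2.1500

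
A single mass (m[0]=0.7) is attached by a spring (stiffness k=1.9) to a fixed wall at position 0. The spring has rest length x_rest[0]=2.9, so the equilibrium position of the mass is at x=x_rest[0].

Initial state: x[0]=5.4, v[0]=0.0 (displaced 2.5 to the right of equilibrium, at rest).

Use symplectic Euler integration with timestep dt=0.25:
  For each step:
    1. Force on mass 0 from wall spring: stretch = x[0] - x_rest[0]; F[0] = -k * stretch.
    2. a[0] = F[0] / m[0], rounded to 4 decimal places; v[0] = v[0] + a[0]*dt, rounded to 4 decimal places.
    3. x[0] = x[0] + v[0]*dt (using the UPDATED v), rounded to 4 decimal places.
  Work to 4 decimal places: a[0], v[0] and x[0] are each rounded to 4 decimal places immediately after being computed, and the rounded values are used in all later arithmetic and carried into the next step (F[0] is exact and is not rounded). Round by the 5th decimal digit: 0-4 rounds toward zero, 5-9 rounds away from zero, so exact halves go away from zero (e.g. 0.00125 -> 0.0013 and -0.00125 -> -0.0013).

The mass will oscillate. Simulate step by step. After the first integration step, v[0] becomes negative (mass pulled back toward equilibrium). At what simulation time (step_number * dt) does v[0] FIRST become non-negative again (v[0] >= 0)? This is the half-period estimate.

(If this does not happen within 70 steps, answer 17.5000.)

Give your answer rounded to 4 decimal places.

Answer: 2.0000

Derivation:
Step 0: x=[5.4000] v=[0.0000]
Step 1: x=[4.9759] v=[-1.6964]
Step 2: x=[4.1996] v=[-3.1051]
Step 3: x=[3.2029] v=[-3.9870]
Step 4: x=[2.1548] v=[-4.1926]
Step 5: x=[1.2331] v=[-3.6869]
Step 6: x=[0.5942] v=[-2.5558]
Step 7: x=[0.3464] v=[-0.9912]
Step 8: x=[0.5318] v=[0.7416]
First v>=0 after going negative at step 8, time=2.0000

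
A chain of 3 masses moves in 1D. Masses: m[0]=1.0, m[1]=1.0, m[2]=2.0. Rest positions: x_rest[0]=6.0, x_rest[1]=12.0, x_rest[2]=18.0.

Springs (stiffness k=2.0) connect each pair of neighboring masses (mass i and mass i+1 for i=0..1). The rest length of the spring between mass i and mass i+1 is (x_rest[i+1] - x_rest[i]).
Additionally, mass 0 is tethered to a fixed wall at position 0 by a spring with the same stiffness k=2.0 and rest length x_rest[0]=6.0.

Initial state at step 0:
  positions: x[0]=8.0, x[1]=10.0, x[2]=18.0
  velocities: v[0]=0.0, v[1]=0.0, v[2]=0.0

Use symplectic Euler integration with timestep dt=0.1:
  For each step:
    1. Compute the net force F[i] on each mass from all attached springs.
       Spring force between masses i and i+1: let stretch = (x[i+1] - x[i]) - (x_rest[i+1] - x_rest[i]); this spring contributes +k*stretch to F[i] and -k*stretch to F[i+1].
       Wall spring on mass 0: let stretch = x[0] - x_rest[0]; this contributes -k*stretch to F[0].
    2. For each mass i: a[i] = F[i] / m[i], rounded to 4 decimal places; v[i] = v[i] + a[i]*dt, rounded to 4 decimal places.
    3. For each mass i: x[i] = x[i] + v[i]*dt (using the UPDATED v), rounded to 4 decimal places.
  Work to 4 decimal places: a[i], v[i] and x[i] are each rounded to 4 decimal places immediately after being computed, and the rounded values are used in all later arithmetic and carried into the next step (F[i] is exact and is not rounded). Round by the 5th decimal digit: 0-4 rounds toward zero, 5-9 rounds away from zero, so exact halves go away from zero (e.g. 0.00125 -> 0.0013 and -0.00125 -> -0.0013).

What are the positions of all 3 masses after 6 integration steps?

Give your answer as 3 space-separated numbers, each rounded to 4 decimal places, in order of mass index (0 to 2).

Step 0: x=[8.0000 10.0000 18.0000] v=[0.0000 0.0000 0.0000]
Step 1: x=[7.8800 10.1200 17.9800] v=[-1.2000 1.2000 -0.2000]
Step 2: x=[7.6472 10.3524 17.9414] v=[-2.3280 2.3240 -0.3860]
Step 3: x=[7.3156 10.6825 17.8869] v=[-3.3164 3.3008 -0.5449]
Step 4: x=[6.9050 11.0893 17.8204] v=[-4.1061 4.0683 -0.6653]
Step 5: x=[6.4400 11.5471 17.7466] v=[-4.6502 4.5777 -0.7384]
Step 6: x=[5.9483 12.0267 17.6708] v=[-4.9168 4.7962 -0.7584]

Answer: 5.9483 12.0267 17.6708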